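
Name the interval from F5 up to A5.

Counting letters F–G–A gives a third.
F→A = 4 semitones, exactly the major third.

major third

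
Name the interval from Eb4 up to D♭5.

Counting letters E–F–G–A–B–C–D gives a seventh.
Eb→Db = 10 semitones, 1 narrower than the major seventh (11), so minor.

minor seventh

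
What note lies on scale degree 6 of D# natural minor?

Degree 6 takes the letter 5 steps above D, which is B.
In natural minor, degree 6 sits 8 semitones above the tonic. D# + 8 semitones is pitch class 11, spelled on B as B.

B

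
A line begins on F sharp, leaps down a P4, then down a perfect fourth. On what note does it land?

A perfect fourth down from F# is C# (letter C, 5 semitones down).
A perfect fourth down from C# is G# (letter G, 5 semitones down).

G#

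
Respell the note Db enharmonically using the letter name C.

C#

Db is pitch class 1. The letter C alone is pitch class 0.
To reach pitch class 1 from C requires an offset of +1 semitone, i.e. sharp: C#.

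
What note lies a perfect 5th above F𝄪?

F up a perfect fifth is C, so the target letter is C.
From F##, a perfect fifth is 7 semitones up: C##.

C##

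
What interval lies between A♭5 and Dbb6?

The letter names run A→D, a span of 3 letter steps, so the interval is some kind of fourth.
Ab to Dbb is 4 semitones. A perfect fourth is 5, so 4 makes it diminished.

diminished fourth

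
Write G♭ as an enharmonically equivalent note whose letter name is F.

F#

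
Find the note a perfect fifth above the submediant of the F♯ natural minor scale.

A

The submediant of F# natural minor is D.
A perfect fifth (7 semitones) above D lands on the letter A, giving A.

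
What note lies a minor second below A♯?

G##

A down a major second is G, so the target letter is G.
From A#, a minor second is 1 semitone down: G##.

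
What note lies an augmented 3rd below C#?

Ab

C down a major third is Ab, so the target letter is A.
From C#, an augmented third is 5 semitones down: Ab.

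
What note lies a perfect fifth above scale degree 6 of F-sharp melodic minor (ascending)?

Scale degree 6 of F# melodic minor (ascending) is D#.
A perfect fifth (7 semitones) above D# lands on the letter A, giving A#.

A#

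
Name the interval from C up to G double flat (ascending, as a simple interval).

doubly diminished fifth

The letter names run C→G, a span of 4 letter steps, so the interval is some kind of fifth.
C to Gbb is 5 semitones. A perfect fifth is 7, so 5 makes it doubly diminished.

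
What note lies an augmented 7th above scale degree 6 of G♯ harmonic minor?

D##

Scale degree 6 of G# harmonic minor is E.
An augmented seventh (12 semitones) above E lands on the letter D, giving D##.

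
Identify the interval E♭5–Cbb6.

diminished sixth

The letter names run E→C, a span of 5 letter steps, so the interval is some kind of sixth.
Eb to Cbb is 7 semitones. A major sixth is 9, so 7 makes it diminished.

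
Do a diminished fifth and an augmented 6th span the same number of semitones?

No

A diminished fifth spans 6 semitones; an augmented sixth spans 10.
The spans differ, so they are not enharmonic equivalents.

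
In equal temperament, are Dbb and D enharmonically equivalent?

No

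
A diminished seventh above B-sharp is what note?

B up a major seventh is A#, so the target letter is A.
From B#, a diminished seventh is 9 semitones up: A.

A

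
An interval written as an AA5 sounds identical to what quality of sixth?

major

A doubly augmented fifth spans 9 semitones.
A sixth spanning 9 semitones is major (the major sixth is 9).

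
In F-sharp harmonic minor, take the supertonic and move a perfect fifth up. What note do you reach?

D#

The supertonic of F# harmonic minor is G#.
A perfect fifth (7 semitones) above G# lands on the letter D, giving D#.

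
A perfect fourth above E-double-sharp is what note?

A##

A fourth above E lands on the letter A.
A perfect fourth spans 5 semitones, so E## moves to pitch class 11. On the letter A that is A##.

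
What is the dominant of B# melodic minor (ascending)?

F##

The B# melodic minor (ascending) scale runs B# C## D# E# F## G## A##.
Degree 5 is F##.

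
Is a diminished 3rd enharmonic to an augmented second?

No

A diminished third spans 2 semitones; an augmented second spans 3.
The spans differ, so they are not enharmonic equivalents.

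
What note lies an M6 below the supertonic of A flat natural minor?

The supertonic of Ab natural minor is Bb.
A major sixth (9 semitones) below Bb lands on the letter D, giving Db.

Db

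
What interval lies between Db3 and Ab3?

The letter names run D→A, a span of 4 letter steps, so the interval is some kind of fifth.
Db to Ab is 7 semitones. A perfect fifth is 7, so 7 makes it perfect.

perfect fifth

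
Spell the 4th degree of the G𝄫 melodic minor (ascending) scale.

Degree 4 takes the letter 3 steps above G, which is C.
In melodic minor (ascending), degree 4 sits 5 semitones above the tonic. Gbb + 5 semitones is pitch class 10, spelled on C as Cbb.

Cbb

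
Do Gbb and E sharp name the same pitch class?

Gbb is pitch class 5; E# is pitch class 5.
All spellings map to pitch class 5, so they are enharmonically equivalent.

Yes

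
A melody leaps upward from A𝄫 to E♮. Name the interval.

doubly augmented fifth

Counting letters A–B–C–D–E gives a fifth.
Abb→E = 9 semitones, 2 wider than the perfect fifth (7), so doubly augmented.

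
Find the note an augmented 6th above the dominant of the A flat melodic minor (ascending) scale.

C#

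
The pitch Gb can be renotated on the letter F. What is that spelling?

F#

Plain F sits 1 semitone below Gb, so on the letter F the same pitch needs a sharp: F#.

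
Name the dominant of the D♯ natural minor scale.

The D# natural minor scale runs D# E# F# G# A# B C#.
Degree 5 is A#.

A#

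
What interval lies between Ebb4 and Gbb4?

Counting letters E–F–G gives a third.
Ebb→Gbb = 3 semitones, 1 narrower than the major third (4), so minor.

minor third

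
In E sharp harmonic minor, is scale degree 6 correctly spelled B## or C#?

Each scale degree takes a distinct letter name. Degree 6 of a scale on E must use the letter C.
C# and B## are enharmonically the same pitch, but only C# uses the letter C, so it is the correct spelling here.

C#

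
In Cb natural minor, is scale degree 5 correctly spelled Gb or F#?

Gb

Each scale degree takes a distinct letter name. Degree 5 of a scale on C must use the letter G.
Gb and F# are enharmonically the same pitch, but only Gb uses the letter G, so it is the correct spelling here.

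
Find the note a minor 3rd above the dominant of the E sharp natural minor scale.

The dominant of E# natural minor is B#.
A minor third (3 semitones) above B# lands on the letter D, giving D#.

D#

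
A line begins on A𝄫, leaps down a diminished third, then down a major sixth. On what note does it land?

Ab

A diminished third down from Abb is F (letter F, 2 semitones down).
A major sixth down from F is Ab (letter A, 9 semitones down).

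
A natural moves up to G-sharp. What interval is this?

major seventh

The letter names run A→G, a span of 6 letter steps, so the interval is some kind of seventh.
A to G# is 11 semitones. A major seventh is 11, so 11 makes it major.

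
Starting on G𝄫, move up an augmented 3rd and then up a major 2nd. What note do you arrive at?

C

An augmented third up from Gbb is Bb (letter B, 5 semitones up).
A major second up from Bb is C (letter C, 2 semitones up).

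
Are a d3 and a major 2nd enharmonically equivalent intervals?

Yes

A diminished third spans 2 semitones; a major second spans 2.
They are enharmonically equivalent.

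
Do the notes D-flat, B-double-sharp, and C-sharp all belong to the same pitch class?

Db is pitch class 1; B## is pitch class 1; C# is pitch class 1.
All spellings map to pitch class 1, so they are enharmonically equivalent.

Yes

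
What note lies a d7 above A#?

G

A up a major seventh is G#, so the target letter is G.
From A#, a diminished seventh is 9 semitones up: G.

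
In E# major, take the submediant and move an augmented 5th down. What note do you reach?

F#

The submediant of E# major is C##.
An augmented fifth (8 semitones) below C## lands on the letter F, giving F#.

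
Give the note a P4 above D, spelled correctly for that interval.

A fourth above D lands on the letter G.
A perfect fourth spans 5 semitones, so D moves to pitch class 7. On the letter G that is G.

G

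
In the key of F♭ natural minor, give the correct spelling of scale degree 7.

Degree 7 takes the letter 6 steps above F, which is E.
In natural minor, degree 7 sits 10 semitones above the tonic. Fb + 10 semitones is pitch class 2, spelled on E as Ebb.

Ebb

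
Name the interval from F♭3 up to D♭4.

major sixth

Counting letters F–G–A–B–C–D gives a sixth.
Fb→Db = 9 semitones, exactly the major sixth.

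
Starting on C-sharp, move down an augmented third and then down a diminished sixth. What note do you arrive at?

An augmented third down from C# is Ab (letter A, 5 semitones down).
A diminished sixth down from Ab is C# (letter C, 7 semitones down).

C#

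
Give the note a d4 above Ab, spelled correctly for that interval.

Dbb

A up a perfect fourth is D, so the target letter is D.
From Ab, a diminished fourth is 4 semitones up: Dbb.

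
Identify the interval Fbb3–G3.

Counting letters F–G gives a second.
Fbb→G = 4 semitones, 2 wider than the major second (2), so doubly augmented.

doubly augmented second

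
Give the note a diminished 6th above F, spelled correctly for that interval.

Dbb

F up a major sixth is D, so the target letter is D.
From F, a diminished sixth is 7 semitones up: Dbb.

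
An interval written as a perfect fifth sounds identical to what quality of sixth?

A perfect fifth spans 7 semitones.
A sixth spanning 7 semitones is diminished (the major sixth is 9).

diminished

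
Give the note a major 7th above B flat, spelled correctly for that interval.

B up a major seventh is A#, so the target letter is A.
From Bb, a major seventh is 11 semitones up: A.

A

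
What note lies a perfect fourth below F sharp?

C#

F down a perfect fourth is C, so the target letter is C.
From F#, a perfect fourth is 5 semitones down: C#.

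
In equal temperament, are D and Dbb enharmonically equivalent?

D is pitch class 2; Dbb is pitch class 0.
The pitch classes differ (2 vs. 0), so they are not enharmonic equivalents.

No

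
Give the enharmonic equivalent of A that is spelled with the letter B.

A is pitch class 9. The letter B alone is pitch class 11.
To reach pitch class 9 from B requires an offset of -2 semitones, i.e. double flat: Bbb.

Bbb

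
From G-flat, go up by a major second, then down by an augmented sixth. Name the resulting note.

A major second up from Gb is Ab (letter A, 2 semitones up).
An augmented sixth down from Ab is Cbb (letter C, 10 semitones down).

Cbb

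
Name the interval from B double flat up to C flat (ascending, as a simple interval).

major second

Counting letters B–C gives a second.
Bbb→Cb = 2 semitones, exactly the major second.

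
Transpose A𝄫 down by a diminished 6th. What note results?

C

A down a major sixth is C, so the target letter is C.
From Abb, a diminished sixth is 7 semitones down: C.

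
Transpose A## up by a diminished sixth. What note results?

F#

A sixth above A lands on the letter F.
A diminished sixth spans 7 semitones, so A## moves to pitch class 6. On the letter F that is F#.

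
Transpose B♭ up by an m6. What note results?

Gb

A sixth above B lands on the letter G.
A minor sixth spans 8 semitones, so Bb moves to pitch class 6. On the letter G that is Gb.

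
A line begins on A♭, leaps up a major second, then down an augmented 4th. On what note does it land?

A major second up from Ab is Bb (letter B, 2 semitones up).
An augmented fourth down from Bb is Fb (letter F, 6 semitones down).

Fb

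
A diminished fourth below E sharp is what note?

A fourth below E lands on the letter B.
A diminished fourth spans 4 semitones, so E# moves to pitch class 1. On the letter B that is B##.

B##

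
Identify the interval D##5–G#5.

diminished fourth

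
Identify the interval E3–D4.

The letter names run E→D, a span of 6 letter steps, so the interval is some kind of seventh.
E to D is 10 semitones. A major seventh is 11, so 10 makes it minor.

minor seventh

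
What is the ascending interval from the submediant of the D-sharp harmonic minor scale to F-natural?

The submediant of D# harmonic minor is B.
B up to F: letters B→F make it a fifth; 6 semitones makes it diminished.

diminished fifth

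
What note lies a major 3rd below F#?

F down a major third is Db, so the target letter is D.
From F#, a major third is 4 semitones down: D.

D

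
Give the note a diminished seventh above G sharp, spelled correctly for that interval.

A seventh above G lands on the letter F.
A diminished seventh spans 9 semitones, so G# moves to pitch class 5. On the letter F that is F.

F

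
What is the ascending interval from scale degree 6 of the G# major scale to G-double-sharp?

Scale degree 6 of G# major is E#.
E# up to G##: letters E→G make it a third; 4 semitones makes it major.

major third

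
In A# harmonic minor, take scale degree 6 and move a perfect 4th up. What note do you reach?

B

Scale degree 6 of A# harmonic minor is F#.
A perfect fourth (5 semitones) above F# lands on the letter B, giving B.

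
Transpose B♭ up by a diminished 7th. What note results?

Abb

B up a major seventh is A#, so the target letter is A.
From Bb, a diminished seventh is 9 semitones up: Abb.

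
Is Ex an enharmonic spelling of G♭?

Yes

E## = pitch class 6 and Gb = pitch class 6 — the same pitch class, so they are enharmonic equivalents.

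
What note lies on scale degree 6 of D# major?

Degree 6 takes the letter 5 steps above D, which is B.
In major, degree 6 sits 9 semitones above the tonic. D# + 9 semitones is pitch class 0, spelled on B as B#.

B#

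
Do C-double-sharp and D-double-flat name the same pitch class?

C## is pitch class 2; Dbb is pitch class 0.
The pitch classes differ (2 vs. 0), so they are not enharmonic equivalents.

No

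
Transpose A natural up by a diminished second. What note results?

Bbb

A up a major second is B, so the target letter is B.
From A, a diminished second is 0 semitones up: Bbb.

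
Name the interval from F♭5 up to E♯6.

doubly augmented seventh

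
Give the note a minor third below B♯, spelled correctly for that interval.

B down a major third is G, so the target letter is G.
From B#, a minor third is 3 semitones down: G##.

G##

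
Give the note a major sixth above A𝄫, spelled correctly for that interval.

A up a major sixth is F#, so the target letter is F.
From Abb, a major sixth is 9 semitones up: Fb.

Fb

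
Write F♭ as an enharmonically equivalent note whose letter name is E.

E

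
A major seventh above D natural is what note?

C#

D up a major seventh is C#, so the target letter is C.
From D, a major seventh is 11 semitones up: C#.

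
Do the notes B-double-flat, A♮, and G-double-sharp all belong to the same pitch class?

Yes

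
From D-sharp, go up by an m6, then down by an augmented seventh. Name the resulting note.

Cb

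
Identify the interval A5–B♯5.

Counting letters A–B gives a second.
A→B# = 3 semitones, 1 wider than the major second (2), so augmented.

augmented second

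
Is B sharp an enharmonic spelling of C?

Yes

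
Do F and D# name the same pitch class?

No

F is pitch class 5; D# is pitch class 3.
The pitch classes differ (5 vs. 3), so they are not enharmonic equivalents.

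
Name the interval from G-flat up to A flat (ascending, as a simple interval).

The letter names run G→A, a span of 1 letter step, so the interval is some kind of second.
Gb to Ab is 2 semitones. A major second is 2, so 2 makes it major.

major second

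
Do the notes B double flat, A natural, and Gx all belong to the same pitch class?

Bbb is pitch class 9; A is pitch class 9; G## is pitch class 9.
All spellings map to pitch class 9, so they are enharmonically equivalent.

Yes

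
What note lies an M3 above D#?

F##

A third above D lands on the letter F.
A major third spans 4 semitones, so D# moves to pitch class 7. On the letter F that is F##.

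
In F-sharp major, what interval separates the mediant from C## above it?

major third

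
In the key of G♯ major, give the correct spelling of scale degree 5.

D#

Degree 5 takes the letter 4 steps above G, which is D.
In major, degree 5 sits 7 semitones above the tonic. G# + 7 semitones is pitch class 3, spelled on D as D#.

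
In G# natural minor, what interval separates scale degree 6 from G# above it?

major third

Scale degree 6 of G# natural minor is E.
E up to G#: letters E→G make it a third; 4 semitones makes it major.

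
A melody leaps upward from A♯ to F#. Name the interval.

The letter names run A→F, a span of 5 letter steps, so the interval is some kind of sixth.
A# to F# is 8 semitones. A major sixth is 9, so 8 makes it minor.

minor sixth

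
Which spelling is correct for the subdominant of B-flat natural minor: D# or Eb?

Each scale degree takes a distinct letter name. Degree 4 of a scale on B must use the letter E.
Eb and D# are enharmonically the same pitch, but only Eb uses the letter E, so it is the correct spelling here.

Eb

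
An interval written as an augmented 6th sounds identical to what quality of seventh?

minor

An augmented sixth spans 10 semitones.
A seventh spanning 10 semitones is minor (the major seventh is 11).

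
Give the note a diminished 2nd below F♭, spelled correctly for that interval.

E

F down a major second is Eb, so the target letter is E.
From Fb, a diminished second is 0 semitones down: E.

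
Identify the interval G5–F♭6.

The letter names run G→F, a span of 6 letter steps, so the interval is some kind of seventh.
G to Fb is 9 semitones. A major seventh is 11, so 9 makes it diminished.

diminished seventh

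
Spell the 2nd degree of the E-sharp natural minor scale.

Degree 2 takes the letter 1 step above E, which is F.
In natural minor, degree 2 sits 2 semitones above the tonic. E# + 2 semitones is pitch class 7, spelled on F as F##.

F##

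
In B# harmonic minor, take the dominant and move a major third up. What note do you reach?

The dominant of B# harmonic minor is F##.
A major third (4 semitones) above F## lands on the letter A, giving A##.

A##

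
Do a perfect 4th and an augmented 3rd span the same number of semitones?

Yes

A perfect fourth spans 5 semitones; an augmented third spans 5.
They are enharmonically equivalent.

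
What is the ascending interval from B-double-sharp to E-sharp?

Counting letters B–C–D–E gives a fourth.
B##→E# = 4 semitones, 1 narrower than the perfect fourth (5), so diminished.

diminished fourth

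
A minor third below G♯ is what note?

E#

A third below G lands on the letter E.
A minor third spans 3 semitones, so G# moves to pitch class 5. On the letter E that is E#.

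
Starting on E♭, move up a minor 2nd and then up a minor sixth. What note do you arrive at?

A minor second up from Eb is Fb (letter F, 1 semitone up).
A minor sixth up from Fb is Dbb (letter D, 8 semitones up).

Dbb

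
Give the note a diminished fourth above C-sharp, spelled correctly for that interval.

F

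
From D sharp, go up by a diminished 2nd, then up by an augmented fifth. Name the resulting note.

A diminished second up from D# is Eb (letter E, 0 semitones up).
An augmented fifth up from Eb is B (letter B, 8 semitones up).

B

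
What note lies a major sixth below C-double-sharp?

E#

C down a major sixth is Eb, so the target letter is E.
From C##, a major sixth is 9 semitones down: E#.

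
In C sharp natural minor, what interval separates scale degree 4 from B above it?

Scale degree 4 of C# natural minor is F#.
F# up to B: letters F→B make it a fourth; 5 semitones makes it perfect.

perfect fourth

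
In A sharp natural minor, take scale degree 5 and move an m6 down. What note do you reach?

Scale degree 5 of A# natural minor is E#.
A minor sixth (8 semitones) below E# lands on the letter G, giving G##.

G##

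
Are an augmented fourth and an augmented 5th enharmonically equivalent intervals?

An augmented fourth spans 6 semitones; an augmented fifth spans 8.
The spans differ, so they are not enharmonic equivalents.

No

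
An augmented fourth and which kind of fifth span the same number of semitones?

An augmented fourth spans 6 semitones.
A fifth spanning 6 semitones is diminished (the perfect fifth is 7).

diminished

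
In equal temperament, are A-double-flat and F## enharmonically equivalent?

Yes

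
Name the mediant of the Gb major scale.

Degree 3 takes the letter 2 steps above G, which is B.
In major, degree 3 sits 4 semitones above the tonic. Gb + 4 semitones is pitch class 10, spelled on B as Bb.

Bb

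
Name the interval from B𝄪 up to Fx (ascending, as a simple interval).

diminished fifth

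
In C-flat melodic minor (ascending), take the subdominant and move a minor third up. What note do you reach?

The subdominant of Cb melodic minor (ascending) is Fb.
A minor third (3 semitones) above Fb lands on the letter A, giving Abb.

Abb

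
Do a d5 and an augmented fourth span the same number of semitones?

Yes

A diminished fifth spans 6 semitones; an augmented fourth spans 6.
They are enharmonically equivalent.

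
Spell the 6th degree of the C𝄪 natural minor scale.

A#

The C## natural minor scale runs C## D## E# F## G## A# B#.
Degree 6 is A#.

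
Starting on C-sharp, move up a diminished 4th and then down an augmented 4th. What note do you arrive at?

Cb

A diminished fourth up from C# is F (letter F, 4 semitones up).
An augmented fourth down from F is Cb (letter C, 6 semitones down).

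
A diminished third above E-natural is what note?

Gb

E up a major third is G#, so the target letter is G.
From E, a diminished third is 2 semitones up: Gb.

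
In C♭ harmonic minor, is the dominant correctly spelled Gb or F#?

Each scale degree takes a distinct letter name. Degree 5 of a scale on C must use the letter G.
Gb and F# are enharmonically the same pitch, but only Gb uses the letter G, so it is the correct spelling here.

Gb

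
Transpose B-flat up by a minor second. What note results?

B up a major second is C#, so the target letter is C.
From Bb, a minor second is 1 semitone up: Cb.

Cb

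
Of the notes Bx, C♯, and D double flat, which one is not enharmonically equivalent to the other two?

Dbb

In 12-tone equal temperament, enharmonic equivalents share a pitch class. B## is pitch class 1; C# is pitch class 1; Dbb is pitch class 0.
B## and C# share pitch class 1, while Dbb is pitch class 0.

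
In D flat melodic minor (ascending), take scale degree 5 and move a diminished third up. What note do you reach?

Cbb

Scale degree 5 of Db melodic minor (ascending) is Ab.
A diminished third (2 semitones) above Ab lands on the letter C, giving Cbb.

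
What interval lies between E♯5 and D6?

The letter names run E→D, a span of 6 letter steps, so the interval is some kind of seventh.
E# to D is 9 semitones. A major seventh is 11, so 9 makes it diminished.

diminished seventh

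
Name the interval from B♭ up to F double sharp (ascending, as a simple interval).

doubly augmented fifth

Counting letters B–C–D–E–F gives a fifth.
Bb→F## = 9 semitones, 2 wider than the perfect fifth (7), so doubly augmented.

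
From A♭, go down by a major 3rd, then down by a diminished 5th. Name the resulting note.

Bb

A major third down from Ab is Fb (letter F, 4 semitones down).
A diminished fifth down from Fb is Bb (letter B, 6 semitones down).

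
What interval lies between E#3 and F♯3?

minor second

Counting letters E–F gives a second.
E#→F# = 1 semitone, 1 narrower than the major second (2), so minor.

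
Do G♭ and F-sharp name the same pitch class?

Yes

Gb = pitch class 6 and F# = pitch class 6 — the same pitch class, so they are enharmonic equivalents.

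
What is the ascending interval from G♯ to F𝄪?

Counting letters G–A–B–C–D–E–F gives a seventh.
G#→F## = 11 semitones, exactly the major seventh.

major seventh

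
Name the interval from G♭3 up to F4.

major seventh

Counting letters G–A–B–C–D–E–F gives a seventh.
Gb→F = 11 semitones, exactly the major seventh.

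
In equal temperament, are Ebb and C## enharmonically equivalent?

Yes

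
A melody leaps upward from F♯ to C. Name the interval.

The letter names run F→C, a span of 4 letter steps, so the interval is some kind of fifth.
F# to C is 6 semitones. A perfect fifth is 7, so 6 makes it diminished.

diminished fifth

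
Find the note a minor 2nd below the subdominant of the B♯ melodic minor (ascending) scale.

D##

The subdominant of B# melodic minor (ascending) is E#.
A minor second (1 semitone) below E# lands on the letter D, giving D##.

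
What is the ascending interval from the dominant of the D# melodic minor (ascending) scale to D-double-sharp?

The dominant of D# melodic minor (ascending) is A#.
A# up to D##: letters A→D make it a fourth; 6 semitones makes it augmented.

augmented fourth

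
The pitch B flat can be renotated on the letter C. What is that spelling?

Cbb

Bb is pitch class 10. The letter C alone is pitch class 0.
To reach pitch class 10 from C requires an offset of -2 semitones, i.e. double flat: Cbb.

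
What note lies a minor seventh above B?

A

B up a major seventh is A#, so the target letter is A.
From B, a minor seventh is 10 semitones up: A.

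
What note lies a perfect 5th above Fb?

F up a perfect fifth is C, so the target letter is C.
From Fb, a perfect fifth is 7 semitones up: Cb.

Cb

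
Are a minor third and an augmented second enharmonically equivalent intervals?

Yes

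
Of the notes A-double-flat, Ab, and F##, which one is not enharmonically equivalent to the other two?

Ab

In 12-tone equal temperament, enharmonic equivalents share a pitch class. Abb is pitch class 7; Ab is pitch class 8; F## is pitch class 7.
Abb and F## share pitch class 7, while Ab is pitch class 8.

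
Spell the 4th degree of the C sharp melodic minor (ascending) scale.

Degree 4 takes the letter 3 steps above C, which is F.
In melodic minor (ascending), degree 4 sits 5 semitones above the tonic. C# + 5 semitones is pitch class 6, spelled on F as F#.

F#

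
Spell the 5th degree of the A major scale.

E

Degree 5 takes the letter 4 steps above A, which is E.
In major, degree 5 sits 7 semitones above the tonic. A + 7 semitones is pitch class 4, spelled on E as E.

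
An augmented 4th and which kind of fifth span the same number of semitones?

An augmented fourth spans 6 semitones.
A fifth spanning 6 semitones is diminished (the perfect fifth is 7).

diminished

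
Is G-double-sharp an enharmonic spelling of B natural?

Two spellings are enharmonically equivalent only if they share a pitch class.
Here G## → 9, B → 11; 9 ≠ 11, so they are not.

No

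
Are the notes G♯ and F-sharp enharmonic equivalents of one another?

No

Two spellings are enharmonically equivalent only if they share a pitch class.
Here G# → 8, F# → 6; 6 ≠ 8, so they are not.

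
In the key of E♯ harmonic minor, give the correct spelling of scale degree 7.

Degree 7 takes the letter 6 steps above E, which is D.
In harmonic minor, degree 7 sits 11 semitones above the tonic. E# + 11 semitones is pitch class 4, spelled on D as D##.

D##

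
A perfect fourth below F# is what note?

C#

A fourth below F lands on the letter C.
A perfect fourth spans 5 semitones, so F# moves to pitch class 1. On the letter C that is C#.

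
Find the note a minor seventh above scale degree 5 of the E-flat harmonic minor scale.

Ab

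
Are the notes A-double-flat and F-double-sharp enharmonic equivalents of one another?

Yes

Abb = pitch class 7 and F## = pitch class 7 — the same pitch class, so they are enharmonic equivalents.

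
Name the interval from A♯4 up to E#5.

The letter names run A→E, a span of 4 letter steps, so the interval is some kind of fifth.
A# to E# is 7 semitones. A perfect fifth is 7, so 7 makes it perfect.

perfect fifth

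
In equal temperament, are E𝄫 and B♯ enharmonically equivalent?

No

Two spellings are enharmonically equivalent only if they share a pitch class.
Here Ebb → 2, B# → 0; 0 ≠ 2, so they are not.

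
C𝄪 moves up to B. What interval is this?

diminished seventh

Counting letters C–D–E–F–G–A–B gives a seventh.
C##→B = 9 semitones, 2 narrower than the major seventh (11), so diminished.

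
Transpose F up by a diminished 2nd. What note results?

Gbb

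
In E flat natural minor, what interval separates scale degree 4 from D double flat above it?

Scale degree 4 of Eb natural minor is Ab.
Ab up to Dbb: letters A→D make it a fourth; 4 semitones makes it diminished.

diminished fourth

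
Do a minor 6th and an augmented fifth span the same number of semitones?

Yes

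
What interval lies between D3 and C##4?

augmented seventh

Counting letters D–E–F–G–A–B–C gives a seventh.
D→C## = 12 semitones, 1 wider than the major seventh (11), so augmented.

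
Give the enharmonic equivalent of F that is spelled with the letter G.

Gbb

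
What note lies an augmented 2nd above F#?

F up a major second is G, so the target letter is G.
From F#, an augmented second is 3 semitones up: G##.

G##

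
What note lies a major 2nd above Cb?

Db

A second above C lands on the letter D.
A major second spans 2 semitones, so Cb moves to pitch class 1. On the letter D that is Db.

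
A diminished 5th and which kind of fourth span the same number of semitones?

augmented

A diminished fifth spans 6 semitones.
A fourth spanning 6 semitones is augmented (the perfect fourth is 5).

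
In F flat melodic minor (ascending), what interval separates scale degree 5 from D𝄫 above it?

minor second

Scale degree 5 of Fb melodic minor (ascending) is Cb.
Cb up to Dbb: letters C→D make it a second; 1 semitone makes it minor.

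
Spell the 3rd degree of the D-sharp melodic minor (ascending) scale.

Degree 3 takes the letter 2 steps above D, which is F.
In melodic minor (ascending), degree 3 sits 3 semitones above the tonic. D# + 3 semitones is pitch class 6, spelled on F as F#.

F#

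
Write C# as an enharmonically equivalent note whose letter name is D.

C# is pitch class 1. The letter D alone is pitch class 2.
To reach pitch class 1 from D requires an offset of -1 semitone, i.e. flat: Db.

Db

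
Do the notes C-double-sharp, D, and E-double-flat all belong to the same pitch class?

Yes

C## is pitch class 2; D is pitch class 2; Ebb is pitch class 2.
All spellings map to pitch class 2, so they are enharmonically equivalent.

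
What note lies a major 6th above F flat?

Db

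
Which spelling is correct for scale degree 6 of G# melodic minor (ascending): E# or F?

E#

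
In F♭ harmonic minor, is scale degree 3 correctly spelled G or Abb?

Each scale degree takes a distinct letter name. Degree 3 of a scale on F must use the letter A.
Abb and G are enharmonically the same pitch, but only Abb uses the letter A, so it is the correct spelling here.

Abb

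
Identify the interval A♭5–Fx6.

doubly augmented sixth

Counting letters A–B–C–D–E–F gives a sixth.
Ab→F## = 11 semitones, 2 wider than the major sixth (9), so doubly augmented.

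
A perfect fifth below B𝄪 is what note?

A fifth below B lands on the letter E.
A perfect fifth spans 7 semitones, so B## moves to pitch class 6. On the letter E that is E##.

E##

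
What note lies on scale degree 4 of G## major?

C##

Degree 4 takes the letter 3 steps above G, which is C.
In major, degree 4 sits 5 semitones above the tonic. G## + 5 semitones is pitch class 2, spelled on C as C##.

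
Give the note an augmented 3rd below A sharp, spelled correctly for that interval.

A third below A lands on the letter F.
An augmented third spans 5 semitones, so A# moves to pitch class 5. On the letter F that is F.

F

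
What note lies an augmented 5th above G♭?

A fifth above G lands on the letter D.
An augmented fifth spans 8 semitones, so Gb moves to pitch class 2. On the letter D that is D.

D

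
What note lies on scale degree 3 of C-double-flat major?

Degree 3 takes the letter 2 steps above C, which is E.
In major, degree 3 sits 4 semitones above the tonic. Cbb + 4 semitones is pitch class 2, spelled on E as Ebb.

Ebb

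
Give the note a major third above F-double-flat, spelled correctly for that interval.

Abb

A third above F lands on the letter A.
A major third spans 4 semitones, so Fbb moves to pitch class 7. On the letter A that is Abb.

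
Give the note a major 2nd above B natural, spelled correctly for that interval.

C#

A second above B lands on the letter C.
A major second spans 2 semitones, so B moves to pitch class 1. On the letter C that is C#.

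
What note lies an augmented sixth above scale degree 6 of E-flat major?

A#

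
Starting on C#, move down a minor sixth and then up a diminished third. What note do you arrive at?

G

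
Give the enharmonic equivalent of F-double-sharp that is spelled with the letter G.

G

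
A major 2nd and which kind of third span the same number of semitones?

A major second spans 2 semitones.
A third spanning 2 semitones is diminished (the major third is 4).

diminished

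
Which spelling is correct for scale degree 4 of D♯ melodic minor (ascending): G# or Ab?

Each scale degree takes a distinct letter name. Degree 4 of a scale on D must use the letter G.
G# and Ab are enharmonically the same pitch, but only G# uses the letter G, so it is the correct spelling here.

G#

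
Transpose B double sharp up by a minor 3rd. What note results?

B up a major third is D#, so the target letter is D.
From B##, a minor third is 3 semitones up: D##.

D##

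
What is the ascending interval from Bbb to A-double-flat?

The letter names run B→A, a span of 6 letter steps, so the interval is some kind of seventh.
Bbb to Abb is 10 semitones. A major seventh is 11, so 10 makes it minor.

minor seventh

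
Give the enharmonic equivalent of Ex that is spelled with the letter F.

Plain F sits 1 semitone below E##, so on the letter F the same pitch needs a sharp: F#.

F#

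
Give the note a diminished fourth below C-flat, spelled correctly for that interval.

A fourth below C lands on the letter G.
A diminished fourth spans 4 semitones, so Cb moves to pitch class 7. On the letter G that is G.

G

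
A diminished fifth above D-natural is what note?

Ab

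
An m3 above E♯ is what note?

E up a major third is G#, so the target letter is G.
From E#, a minor third is 3 semitones up: G#.

G#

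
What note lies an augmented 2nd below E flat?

Dbb

A second below E lands on the letter D.
An augmented second spans 3 semitones, so Eb moves to pitch class 0. On the letter D that is Dbb.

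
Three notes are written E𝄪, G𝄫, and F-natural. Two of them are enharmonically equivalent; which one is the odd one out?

In 12-tone equal temperament, enharmonic equivalents share a pitch class. E## is pitch class 6; Gbb is pitch class 5; F is pitch class 5.
Gbb and F share pitch class 5, while E## is pitch class 6.

E##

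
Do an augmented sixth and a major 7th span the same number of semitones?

An augmented sixth spans 10 semitones; a major seventh spans 11.
The spans differ, so they are not enharmonic equivalents.

No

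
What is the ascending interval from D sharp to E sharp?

major second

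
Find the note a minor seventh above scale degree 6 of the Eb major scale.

Bb

Scale degree 6 of Eb major is C.
A minor seventh (10 semitones) above C lands on the letter B, giving Bb.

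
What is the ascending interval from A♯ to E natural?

diminished fifth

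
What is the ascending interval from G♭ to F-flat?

The letter names run G→F, a span of 6 letter steps, so the interval is some kind of seventh.
Gb to Fb is 10 semitones. A major seventh is 11, so 10 makes it minor.

minor seventh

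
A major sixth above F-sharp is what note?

F up a major sixth is D, so the target letter is D.
From F#, a major sixth is 9 semitones up: D#.

D#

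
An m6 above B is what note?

A sixth above B lands on the letter G.
A minor sixth spans 8 semitones, so B moves to pitch class 7. On the letter G that is G.

G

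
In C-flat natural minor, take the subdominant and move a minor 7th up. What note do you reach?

Ebb

The subdominant of Cb natural minor is Fb.
A minor seventh (10 semitones) above Fb lands on the letter E, giving Ebb.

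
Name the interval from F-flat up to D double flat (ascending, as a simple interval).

minor sixth

Counting letters F–G–A–B–C–D gives a sixth.
Fb→Dbb = 8 semitones, 1 narrower than the major sixth (9), so minor.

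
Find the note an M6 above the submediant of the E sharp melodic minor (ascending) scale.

The submediant of E# melodic minor (ascending) is C##.
A major sixth (9 semitones) above C## lands on the letter A, giving A##.

A##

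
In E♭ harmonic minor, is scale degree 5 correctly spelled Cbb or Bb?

Bb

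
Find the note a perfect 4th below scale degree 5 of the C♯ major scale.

D#

Scale degree 5 of C# major is G#.
A perfect fourth (5 semitones) below G# lands on the letter D, giving D#.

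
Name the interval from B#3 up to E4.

The letter names run B→E, a span of 3 letter steps, so the interval is some kind of fourth.
B# to E is 4 semitones. A perfect fourth is 5, so 4 makes it diminished.

diminished fourth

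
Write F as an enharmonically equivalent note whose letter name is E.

Plain E sits 1 semitone below F, so on the letter E the same pitch needs a sharp: E#.

E#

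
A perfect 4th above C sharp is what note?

F#

C up a perfect fourth is F, so the target letter is F.
From C#, a perfect fourth is 5 semitones up: F#.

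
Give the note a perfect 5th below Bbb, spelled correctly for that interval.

A fifth below B lands on the letter E.
A perfect fifth spans 7 semitones, so Bbb moves to pitch class 2. On the letter E that is Ebb.

Ebb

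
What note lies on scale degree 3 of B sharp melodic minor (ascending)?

D#

The B# melodic minor (ascending) scale runs B# C## D# E# F## G## A##.
Degree 3 is D#.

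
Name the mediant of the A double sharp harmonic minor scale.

Degree 3 takes the letter 2 steps above A, which is C.
In harmonic minor, degree 3 sits 3 semitones above the tonic. A## + 3 semitones is pitch class 2, spelled on C as C##.

C##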